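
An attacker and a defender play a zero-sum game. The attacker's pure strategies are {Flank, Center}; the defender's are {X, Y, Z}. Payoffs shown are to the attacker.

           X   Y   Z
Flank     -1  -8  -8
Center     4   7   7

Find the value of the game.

4

Row minima: Flank → -8, Center → 4; maximin = 4.
Column maxima: X → 4, Y → 7, Z → 7; minimax = 4.
Since maximin = minimax = 4, there is a saddle point and the value is 4.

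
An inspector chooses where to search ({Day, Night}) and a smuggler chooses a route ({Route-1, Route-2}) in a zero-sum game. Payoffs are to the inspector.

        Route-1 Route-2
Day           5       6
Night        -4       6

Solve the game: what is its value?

Row minima: Day → 5, Night → -4; maximin = 5.
Column maxima: Route-1 → 5, Route-2 → 6; minimax = 5.
Since maximin = minimax = 5, there is a saddle point and the value is 5.

5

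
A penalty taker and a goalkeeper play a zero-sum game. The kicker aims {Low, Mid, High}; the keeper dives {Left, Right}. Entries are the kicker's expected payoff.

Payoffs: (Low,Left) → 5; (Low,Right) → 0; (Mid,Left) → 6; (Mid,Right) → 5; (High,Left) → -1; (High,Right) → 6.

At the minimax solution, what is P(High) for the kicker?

Row minima: Low → 0, Mid → 5, High → -1; maximin = 5.
Column maxima: Left → 6, Right → 6; minimax = 6.
5 ≠ 6, so there is no saddle point; optimal play is mixed.
Low is strictly dominated by Mid, so the kicker never plays it.
On the remaining 2×2 (Mid, High vs Left, Right):
Let the kicker play Mid with probability p. Expected payoff against Left: 6p + (-1)(1−p) = 7p − 1; against Right: 5p + 6(1−p) = −p + 6.
Setting these equal: 7p − 1 = −p + 6 ⇒ 8p = 7 ⇒ p = 7/8, and the value is (7)·(7/8) − 1 = 41/8.
For the keeper: with q = P(Left), equating Mid's and High's payoffs gives q + 5 = −7q + 6 ⇒ q = 1/8.

1/8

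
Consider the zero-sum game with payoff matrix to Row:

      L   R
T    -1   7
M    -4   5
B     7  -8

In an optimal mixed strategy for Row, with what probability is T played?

Row minima: T → -1, M → -4, B → -8; maximin = -1.
Column maxima: L → 7, R → 7; minimax = 7.
-1 ≠ 7, so there is no saddle point; optimal play is mixed.
M is strictly dominated by T, so Row never plays it.
On the remaining 2×2 (T, B vs L, R):
Let Row play T with probability p. Expected payoff against L: (-1)p + 7(1−p) = −8p + 7; against R: 7p + (-8)(1−p) = 15p − 8.
Setting these equal: −8p + 7 = 15p − 8 ⇒ −23p = -15 ⇒ p = 15/23, and the value is (-8)·(15/23) + 7 = 41/23.
For Column: with q = P(L), equating T's and B's payoffs gives −8q + 7 = 15q − 8 ⇒ q = 15/23.

15/23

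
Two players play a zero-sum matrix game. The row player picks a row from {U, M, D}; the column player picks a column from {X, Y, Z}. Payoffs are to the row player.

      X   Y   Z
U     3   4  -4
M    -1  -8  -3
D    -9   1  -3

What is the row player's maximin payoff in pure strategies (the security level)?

Row minima: U → -4, M → -8, D → -9.
The best of these is -4.

-4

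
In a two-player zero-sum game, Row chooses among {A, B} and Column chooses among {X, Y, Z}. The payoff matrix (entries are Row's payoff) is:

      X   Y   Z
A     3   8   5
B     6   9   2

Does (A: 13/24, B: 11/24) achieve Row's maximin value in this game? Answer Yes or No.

Against X this mix gives (13/24)·3 + (11/24)·6 = 35/8.
Against Y this mix gives (13/24)·8 + (11/24)·9 = 203/24.
Against Z this mix gives (13/24)·5 + (11/24)·2 = 29/8.
Column will play Z, holding Row to 29/8. Shifting weight toward the row that does better against Z would raise this floor (the equalizing mix achieves 4 against both Z and X), so the proposed strategy is not optimal.

No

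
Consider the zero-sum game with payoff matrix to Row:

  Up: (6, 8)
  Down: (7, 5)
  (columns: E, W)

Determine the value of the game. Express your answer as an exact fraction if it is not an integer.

Row minima: Up → 6, Down → 5; maximin = 6.
Column maxima: E → 7, W → 8; minimax = 7.
6 ≠ 7, so there is no saddle point; optimal play is mixed.
Let Row play Up with probability p. Expected payoff against E: 6p + 7(1−p) = −p + 7; against W: 8p + 5(1−p) = 3p + 5.
Setting these equal: −p + 7 = 3p + 5 ⇒ −4p = -2 ⇒ p = 1/2, and the value is (-1)·(1/2) + 7 = 13/2.
For Column: with q = P(E), equating Up's and Down's payoffs gives −2q + 8 = 2q + 5 ⇒ q = 3/4.

13/2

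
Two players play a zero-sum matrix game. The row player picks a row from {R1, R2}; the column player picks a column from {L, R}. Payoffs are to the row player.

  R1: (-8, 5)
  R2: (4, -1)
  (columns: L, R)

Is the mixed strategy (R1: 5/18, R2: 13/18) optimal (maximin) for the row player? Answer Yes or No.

Against L this mix gives (5/18)·(-8) + (13/18)·4 = 2/3.
Against R this mix gives (5/18)·5 + (13/18)·(-1) = 2/3.
All of the column player's active replies (L, R) yield 2/3, and no column does worse for the row player. The mix makes the column player indifferent and guarantees 2/3, so it is optimal.

Yes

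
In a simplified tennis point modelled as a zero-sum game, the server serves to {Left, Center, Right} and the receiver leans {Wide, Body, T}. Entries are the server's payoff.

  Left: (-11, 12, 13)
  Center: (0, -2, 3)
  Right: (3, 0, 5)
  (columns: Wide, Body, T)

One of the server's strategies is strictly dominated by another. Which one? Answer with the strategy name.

Right gives a strictly higher payoff than Center against every column: 3 > 0, 0 > -2, 5 > 3.
So Center is strictly dominated and the server never plays it.

Center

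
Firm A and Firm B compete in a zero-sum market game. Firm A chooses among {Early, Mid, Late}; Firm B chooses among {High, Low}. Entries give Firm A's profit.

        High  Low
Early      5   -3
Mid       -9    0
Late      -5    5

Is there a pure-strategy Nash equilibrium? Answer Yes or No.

No

Row minima: Early → -3, Mid → -9, Late → -5; maximin = -3.
Column maxima: High → 5, Low → 5; minimax = 5.
-3 ≠ 5, so no pure-strategy equilibrium exists.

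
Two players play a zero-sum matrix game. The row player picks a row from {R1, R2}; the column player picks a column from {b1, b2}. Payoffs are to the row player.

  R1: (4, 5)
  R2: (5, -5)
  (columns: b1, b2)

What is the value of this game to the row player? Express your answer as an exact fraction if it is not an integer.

45/11

Row minima: R1 → 4, R2 → -5; maximin = 4.
Column maxima: b1 → 5, b2 → 5; minimax = 5.
4 ≠ 5, so there is no saddle point; optimal play is mixed.
Let the row player play R1 with probability p. Expected payoff against b1: 4p + 5(1−p) = −p + 5; against b2: 5p + (-5)(1−p) = 10p − 5.
Setting these equal: −p + 5 = 10p − 5 ⇒ −11p = -10 ⇒ p = 10/11, and the value is (-1)·(10/11) + 5 = 45/11.
For the column player: with q = P(b1), equating R1's and R2's payoffs gives −q + 5 = 10q − 5 ⇒ q = 10/11.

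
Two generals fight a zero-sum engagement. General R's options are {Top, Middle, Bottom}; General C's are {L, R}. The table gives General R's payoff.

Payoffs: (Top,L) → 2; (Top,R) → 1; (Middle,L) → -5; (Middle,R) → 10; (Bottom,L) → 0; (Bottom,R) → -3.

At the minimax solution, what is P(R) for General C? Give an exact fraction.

7/16

Row minima: Top → 1, Middle → -5, Bottom → -3; maximin = 1.
Column maxima: L → 2, R → 10; minimax = 2.
1 ≠ 2, so there is no saddle point; optimal play is mixed.
Bottom is strictly dominated by Top, so General R never plays it.
On the remaining 2×2 (Top, Middle vs L, R):
Let General R play Top with probability p. Expected payoff against L: 2p + (-5)(1−p) = 7p − 5; against R: 1p + 10(1−p) = −9p + 10.
Setting these equal: 7p − 5 = −9p + 10 ⇒ 16p = 15 ⇒ p = 15/16, and the value is (7)·(15/16) − 5 = 25/16.
For General C: with q = P(L), equating Top's and Middle's payoffs gives q + 1 = −15q + 10 ⇒ q = 9/16.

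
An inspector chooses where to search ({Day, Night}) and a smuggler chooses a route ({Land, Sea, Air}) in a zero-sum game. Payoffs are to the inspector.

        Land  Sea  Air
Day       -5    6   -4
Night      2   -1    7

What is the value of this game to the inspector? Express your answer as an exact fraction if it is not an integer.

1/2

Row minima: Day → -5, Night → -1; maximin = -1.
Column maxima: Land → 2, Sea → 6, Air → 7; minimax = 2.
-1 ≠ 2, so there is no saddle point; optimal play is mixed.
Air is strictly dominated by Land (it gives the inspector strictly more in every row), so the smuggler never plays it.
On the remaining 2×2 (Day, Night vs Land, Sea):
Let the inspector play Day with probability p. Expected payoff against Land: (-5)p + 2(1−p) = −7p + 2; against Sea: 6p + (-1)(1−p) = 7p − 1.
Setting these equal: −7p + 2 = 7p − 1 ⇒ −14p = -3 ⇒ p = 3/14, and the value is (-7)·(3/14) + 2 = 1/2.
For the smuggler: with q = P(Land), equating Day's and Night's payoffs gives −11q + 6 = 3q − 1 ⇒ q = 1/2.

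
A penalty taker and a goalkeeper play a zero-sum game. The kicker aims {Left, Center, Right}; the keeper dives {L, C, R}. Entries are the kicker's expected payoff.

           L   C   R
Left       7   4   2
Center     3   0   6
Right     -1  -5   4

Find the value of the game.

3

Row minima: Left → 2, Center → 0, Right → -5; maximin = 2.
Column maxima: L → 7, C → 4, R → 6; minimax = 4.
2 ≠ 4, so there is no saddle point; optimal play is mixed.
Right is strictly dominated by Center, so the kicker never plays it.
L is strictly dominated by C (it gives the kicker strictly more in every row), so the keeper never plays it.
On the remaining 2×2 (Left, Center vs C, R):
Let the kicker play Left with probability p. Expected payoff against C: 4p + 0(1−p) = 4p; against R: 2p + 6(1−p) = −4p + 6.
Setting these equal: 4p = −4p + 6 ⇒ 8p = 6 ⇒ p = 3/4, and the value is (4)·(3/4) = 3.
For the keeper: with q = P(C), equating Left's and Center's payoffs gives 2q + 2 = −6q + 6 ⇒ q = 1/2.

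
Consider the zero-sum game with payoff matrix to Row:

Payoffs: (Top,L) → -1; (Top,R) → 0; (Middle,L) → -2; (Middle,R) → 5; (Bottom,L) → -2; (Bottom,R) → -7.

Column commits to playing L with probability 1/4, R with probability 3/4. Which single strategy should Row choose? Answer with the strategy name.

Middle

Expected payoff of Top: (1/4)·(-1) + (3/4)·0 = -1/4.
Expected payoff of Middle: (1/4)·(-2) + (3/4)·5 = 13/4.
Expected payoff of Bottom: (1/4)·(-2) + (3/4)·(-7) = -23/4.
The largest is 13/4, so Row's best response is Middle.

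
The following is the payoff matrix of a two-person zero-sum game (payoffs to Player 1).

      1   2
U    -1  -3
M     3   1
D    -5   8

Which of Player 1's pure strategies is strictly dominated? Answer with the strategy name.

M gives a strictly higher payoff than U against every column: 3 > -1, 1 > -3.
So U is strictly dominated and Player 1 never plays it.

U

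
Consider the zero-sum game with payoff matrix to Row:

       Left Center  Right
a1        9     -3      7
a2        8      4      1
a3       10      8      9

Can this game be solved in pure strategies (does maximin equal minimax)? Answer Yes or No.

Yes

Row minima: a1 → -3, a2 → 1, a3 → 8; maximin = 8.
Column maxima: Left → 10, Center → 8, Right → 9; minimax = 8.
maximin = minimax = 8, so a saddle point exists.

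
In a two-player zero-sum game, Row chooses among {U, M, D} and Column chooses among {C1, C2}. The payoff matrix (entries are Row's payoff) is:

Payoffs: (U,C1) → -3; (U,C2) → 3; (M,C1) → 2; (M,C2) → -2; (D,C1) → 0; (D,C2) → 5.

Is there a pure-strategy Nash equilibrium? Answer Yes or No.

Row minima: U → -3, M → -2, D → 0; maximin = 0.
Column maxima: C1 → 2, C2 → 5; minimax = 2.
0 ≠ 2, so no pure-strategy equilibrium exists.

No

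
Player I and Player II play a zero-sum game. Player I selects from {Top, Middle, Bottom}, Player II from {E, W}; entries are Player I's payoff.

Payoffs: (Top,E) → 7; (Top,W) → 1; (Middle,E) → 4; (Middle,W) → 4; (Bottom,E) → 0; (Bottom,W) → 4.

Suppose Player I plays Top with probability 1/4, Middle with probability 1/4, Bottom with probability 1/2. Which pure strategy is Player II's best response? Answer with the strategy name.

E

If Player II plays E, Player I's expected payoff is (1/4)·7 + (1/4)·4 + (1/2)·0 = 11/4.
If Player II plays W, Player I's expected payoff is (1/4)·1 + (1/4)·4 + (1/2)·4 = 13/4.
Player II minimizes Player I's payoff; the smallest is 11/4, so the best response is E.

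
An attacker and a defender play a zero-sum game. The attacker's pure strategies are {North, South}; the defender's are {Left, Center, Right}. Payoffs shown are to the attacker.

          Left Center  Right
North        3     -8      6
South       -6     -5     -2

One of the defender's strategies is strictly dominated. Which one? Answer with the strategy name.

Left holds the attacker's payoff strictly below Right in every row: 3 < 6, -6 < -2.
So Right is strictly dominated for the defender.

Right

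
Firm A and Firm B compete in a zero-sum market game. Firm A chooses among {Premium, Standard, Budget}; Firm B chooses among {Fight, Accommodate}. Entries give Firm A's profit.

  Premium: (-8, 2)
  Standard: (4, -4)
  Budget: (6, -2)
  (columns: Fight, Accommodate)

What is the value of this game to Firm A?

-2/9

Row minima: Premium → -8, Standard → -4, Budget → -2; maximin = -2.
Column maxima: Fight → 6, Accommodate → 2; minimax = 2.
-2 ≠ 2, so there is no saddle point; optimal play is mixed.
Standard is strictly dominated by Budget, so Firm A never plays it.
On the remaining 2×2 (Premium, Budget vs Fight, Accommodate):
Let Firm A play Premium with probability p. Expected payoff against Fight: (-8)p + 6(1−p) = −14p + 6; against Accommodate: 2p + (-2)(1−p) = 4p − 2.
Setting these equal: −14p + 6 = 4p − 2 ⇒ −18p = -8 ⇒ p = 4/9, and the value is (-14)·(4/9) + 6 = -2/9.
For Firm B: with q = P(Fight), equating Premium's and Budget's payoffs gives −10q + 2 = 8q − 2 ⇒ q = 2/9.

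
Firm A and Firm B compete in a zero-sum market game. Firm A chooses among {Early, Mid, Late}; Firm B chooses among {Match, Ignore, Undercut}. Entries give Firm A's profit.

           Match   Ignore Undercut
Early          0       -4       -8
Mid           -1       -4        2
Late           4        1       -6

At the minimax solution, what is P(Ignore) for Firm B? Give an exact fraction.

Row minima: Early → -8, Mid → -4, Late → -6; maximin = -4.
Column maxima: Match → 4, Ignore → 1, Undercut → 2; minimax = 1.
-4 ≠ 1, so there is no saddle point; optimal play is mixed.
Early is strictly dominated by Late, so Firm A never plays it.
Match is strictly dominated by Ignore (it gives Firm A strictly more in every row), so Firm B never plays it.
On the remaining 2×2 (Mid, Late vs Ignore, Undercut):
Let Firm A play Mid with probability p. Expected payoff against Ignore: (-4)p + 1(1−p) = −5p + 1; against Undercut: 2p + (-6)(1−p) = 8p − 6.
Setting these equal: −5p + 1 = 8p − 6 ⇒ −13p = -7 ⇒ p = 7/13, and the value is (-5)·(7/13) + 1 = -22/13.
For Firm B: with q = P(Ignore), equating Mid's and Late's payoffs gives −6q + 2 = 7q − 6 ⇒ q = 8/13.

8/13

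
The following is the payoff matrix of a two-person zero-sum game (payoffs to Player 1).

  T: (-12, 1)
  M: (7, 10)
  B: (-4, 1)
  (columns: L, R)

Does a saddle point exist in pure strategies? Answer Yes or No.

Yes

Row minima: T → -12, M → 7, B → -4; maximin = 7.
Column maxima: L → 7, R → 10; minimax = 7.
maximin = minimax = 7, so a saddle point exists.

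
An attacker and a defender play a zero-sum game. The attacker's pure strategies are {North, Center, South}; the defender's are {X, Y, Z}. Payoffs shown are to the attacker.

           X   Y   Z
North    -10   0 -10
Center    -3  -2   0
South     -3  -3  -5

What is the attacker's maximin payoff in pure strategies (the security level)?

-3

Row minima: North → -10, Center → -3, South → -5.
The best of these is -3.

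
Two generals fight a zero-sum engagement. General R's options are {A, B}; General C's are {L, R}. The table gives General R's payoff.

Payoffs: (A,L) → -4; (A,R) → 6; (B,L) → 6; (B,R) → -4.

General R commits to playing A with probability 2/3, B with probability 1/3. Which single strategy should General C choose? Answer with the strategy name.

L

If General C plays L, General R's expected payoff is (2/3)·(-4) + (1/3)·6 = -2/3.
If General C plays R, General R's expected payoff is (2/3)·6 + (1/3)·(-4) = 8/3.
General C minimizes General R's payoff; the smallest is -2/3, so the best response is L.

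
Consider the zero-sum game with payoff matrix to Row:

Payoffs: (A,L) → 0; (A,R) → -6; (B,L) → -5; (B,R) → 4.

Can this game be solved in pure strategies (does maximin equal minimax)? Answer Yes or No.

Row minima: A → -6, B → -5; maximin = -5.
Column maxima: L → 0, R → 4; minimax = 0.
-5 ≠ 0, so no pure-strategy equilibrium exists.

No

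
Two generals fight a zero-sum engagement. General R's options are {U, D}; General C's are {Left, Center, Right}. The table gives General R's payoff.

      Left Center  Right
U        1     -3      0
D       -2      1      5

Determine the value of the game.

-5/7

Row minima: U → -3, D → -2; maximin = -2.
Column maxima: Left → 1, Center → 1, Right → 5; minimax = 1.
-2 ≠ 1, so there is no saddle point; optimal play is mixed.
Right is strictly dominated by Center (it gives General R strictly more in every row), so General C never plays it.
On the remaining 2×2 (U, D vs Left, Center):
Let General R play U with probability p. Expected payoff against Left: 1p + (-2)(1−p) = 3p − 2; against Center: (-3)p + 1(1−p) = −4p + 1.
Setting these equal: 3p − 2 = −4p + 1 ⇒ 7p = 3 ⇒ p = 3/7, and the value is (3)·(3/7) − 2 = -5/7.
For General C: with q = P(Left), equating U's and D's payoffs gives 4q − 3 = −3q + 1 ⇒ q = 4/7.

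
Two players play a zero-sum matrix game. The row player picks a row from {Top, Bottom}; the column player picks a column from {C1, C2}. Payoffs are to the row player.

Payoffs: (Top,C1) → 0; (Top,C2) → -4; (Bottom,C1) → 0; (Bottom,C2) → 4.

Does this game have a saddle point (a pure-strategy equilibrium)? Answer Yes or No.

Row minima: Top → -4, Bottom → 0; maximin = 0.
Column maxima: C1 → 0, C2 → 4; minimax = 0.
maximin = minimax = 0, so a saddle point exists.

Yes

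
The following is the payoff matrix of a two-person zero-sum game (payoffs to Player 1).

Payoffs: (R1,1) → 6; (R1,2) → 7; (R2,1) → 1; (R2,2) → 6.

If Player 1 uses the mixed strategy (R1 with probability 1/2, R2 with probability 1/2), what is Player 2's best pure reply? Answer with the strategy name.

1

If Player 2 plays 1, Player 1's expected payoff is (1/2)·6 + (1/2)·1 = 7/2.
If Player 2 plays 2, Player 1's expected payoff is (1/2)·7 + (1/2)·6 = 13/2.
Player 2 minimizes Player 1's payoff; the smallest is 7/2, so the best response is 1.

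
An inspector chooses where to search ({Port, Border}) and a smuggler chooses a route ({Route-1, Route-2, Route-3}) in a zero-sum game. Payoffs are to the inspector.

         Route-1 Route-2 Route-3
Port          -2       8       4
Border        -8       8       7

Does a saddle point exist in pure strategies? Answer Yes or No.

Yes

Row minima: Port → -2, Border → -8; maximin = -2.
Column maxima: Route-1 → -2, Route-2 → 8, Route-3 → 7; minimax = -2.
maximin = minimax = -2, so a saddle point exists.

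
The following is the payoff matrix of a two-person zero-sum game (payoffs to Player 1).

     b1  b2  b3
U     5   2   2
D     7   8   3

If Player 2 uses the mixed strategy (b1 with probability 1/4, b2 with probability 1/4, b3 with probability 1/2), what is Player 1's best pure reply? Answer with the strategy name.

D

Expected payoff of U: (1/4)·5 + (1/4)·2 + (1/2)·2 = 11/4.
Expected payoff of D: (1/4)·7 + (1/4)·8 + (1/2)·3 = 21/4.
The largest is 21/4, so Player 1's best response is D.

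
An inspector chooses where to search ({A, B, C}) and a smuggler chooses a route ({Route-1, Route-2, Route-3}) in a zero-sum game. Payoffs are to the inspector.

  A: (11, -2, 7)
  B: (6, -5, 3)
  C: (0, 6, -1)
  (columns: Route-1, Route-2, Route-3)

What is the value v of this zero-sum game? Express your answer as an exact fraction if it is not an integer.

Row minima: A → -2, B → -5, C → -1; maximin = -1.
Column maxima: Route-1 → 11, Route-2 → 6, Route-3 → 7; minimax = 6.
-1 ≠ 6, so there is no saddle point; optimal play is mixed.
B is strictly dominated by A, so the inspector never plays it.
Route-1 is strictly dominated by Route-3 (it gives the inspector strictly more in every row), so the smuggler never plays it.
On the remaining 2×2 (A, C vs Route-2, Route-3):
Let the inspector play A with probability p. Expected payoff against Route-2: (-2)p + 6(1−p) = −8p + 6; against Route-3: 7p + (-1)(1−p) = 8p − 1.
Setting these equal: −8p + 6 = 8p − 1 ⇒ −16p = -7 ⇒ p = 7/16, and the value is (-8)·(7/16) + 6 = 5/2.
For the smuggler: with q = P(Route-2), equating A's and C's payoffs gives −9q + 7 = 7q − 1 ⇒ q = 1/2.

5/2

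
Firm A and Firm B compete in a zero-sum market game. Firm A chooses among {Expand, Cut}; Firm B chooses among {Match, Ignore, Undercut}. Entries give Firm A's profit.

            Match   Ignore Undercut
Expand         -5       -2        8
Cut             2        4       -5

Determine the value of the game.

-9/20

Row minima: Expand → -5, Cut → -5; maximin = -5.
Column maxima: Match → 2, Ignore → 4, Undercut → 8; minimax = 2.
-5 ≠ 2, so there is no saddle point; optimal play is mixed.
Ignore is strictly dominated by Match (it gives Firm A strictly more in every row), so Firm B never plays it.
On the remaining 2×2 (Expand, Cut vs Match, Undercut):
Let Firm A play Expand with probability p. Expected payoff against Match: (-5)p + 2(1−p) = −7p + 2; against Undercut: 8p + (-5)(1−p) = 13p − 5.
Setting these equal: −7p + 2 = 13p − 5 ⇒ −20p = -7 ⇒ p = 7/20, and the value is (-7)·(7/20) + 2 = -9/20.
For Firm B: with q = P(Match), equating Expand's and Cut's payoffs gives −13q + 8 = 7q − 5 ⇒ q = 13/20.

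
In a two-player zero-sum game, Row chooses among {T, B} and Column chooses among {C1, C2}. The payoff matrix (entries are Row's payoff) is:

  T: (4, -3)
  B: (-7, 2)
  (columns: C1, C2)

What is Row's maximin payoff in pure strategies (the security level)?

Row minima: T → -3, B → -7.
The best of these is -3.

-3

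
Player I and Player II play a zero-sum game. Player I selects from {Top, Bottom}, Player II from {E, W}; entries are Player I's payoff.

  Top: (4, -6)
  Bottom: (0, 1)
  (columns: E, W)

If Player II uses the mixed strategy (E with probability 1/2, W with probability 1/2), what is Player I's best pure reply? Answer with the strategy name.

Expected payoff of Top: (1/2)·4 + (1/2)·(-6) = -1.
Expected payoff of Bottom: (1/2)·0 + (1/2)·1 = 1/2.
The largest is 1/2, so Player I's best response is Bottom.

Bottom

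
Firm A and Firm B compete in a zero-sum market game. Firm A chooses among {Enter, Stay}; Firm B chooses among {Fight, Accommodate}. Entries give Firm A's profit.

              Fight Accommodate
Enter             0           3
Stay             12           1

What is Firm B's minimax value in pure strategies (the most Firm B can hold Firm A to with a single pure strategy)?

3

Column maxima: Fight → 12, Accommodate → 3.
The smallest of these is 3.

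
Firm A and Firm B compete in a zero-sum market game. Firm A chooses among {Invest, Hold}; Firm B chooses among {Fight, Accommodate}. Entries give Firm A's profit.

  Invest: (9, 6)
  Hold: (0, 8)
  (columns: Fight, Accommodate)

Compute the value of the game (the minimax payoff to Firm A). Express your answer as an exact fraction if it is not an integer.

72/11

Row minima: Invest → 6, Hold → 0; maximin = 6.
Column maxima: Fight → 9, Accommodate → 8; minimax = 8.
6 ≠ 8, so there is no saddle point; optimal play is mixed.
Let Firm A play Invest with probability p. Expected payoff against Fight: 9p + 0(1−p) = 9p; against Accommodate: 6p + 8(1−p) = −2p + 8.
Setting these equal: 9p = −2p + 8 ⇒ 11p = 8 ⇒ p = 8/11, and the value is (9)·(8/11) = 72/11.
For Firm B: with q = P(Fight), equating Invest's and Hold's payoffs gives 3q + 6 = −8q + 8 ⇒ q = 2/11.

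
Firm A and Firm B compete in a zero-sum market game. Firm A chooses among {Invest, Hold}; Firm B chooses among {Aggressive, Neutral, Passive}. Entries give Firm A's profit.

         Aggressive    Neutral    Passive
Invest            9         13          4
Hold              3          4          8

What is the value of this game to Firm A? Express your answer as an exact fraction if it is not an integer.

6

Row minima: Invest → 4, Hold → 3; maximin = 4.
Column maxima: Aggressive → 9, Neutral → 13, Passive → 8; minimax = 8.
4 ≠ 8, so there is no saddle point; optimal play is mixed.
Neutral is strictly dominated by Aggressive (it gives Firm A strictly more in every row), so Firm B never plays it.
On the remaining 2×2 (Invest, Hold vs Aggressive, Passive):
Let Firm A play Invest with probability p. Expected payoff against Aggressive: 9p + 3(1−p) = 6p + 3; against Passive: 4p + 8(1−p) = −4p + 8.
Setting these equal: 6p + 3 = −4p + 8 ⇒ 10p = 5 ⇒ p = 1/2, and the value is (6)·(1/2) + 3 = 6.
For Firm B: with q = P(Aggressive), equating Invest's and Hold's payoffs gives 5q + 4 = −5q + 8 ⇒ q = 2/5.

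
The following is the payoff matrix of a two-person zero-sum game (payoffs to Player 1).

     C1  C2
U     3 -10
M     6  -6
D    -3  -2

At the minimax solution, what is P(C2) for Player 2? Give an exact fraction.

9/13

Row minima: U → -10, M → -6, D → -3; maximin = -3.
Column maxima: C1 → 6, C2 → -2; minimax = -2.
-3 ≠ -2, so there is no saddle point; optimal play is mixed.
U is strictly dominated by M, so Player 1 never plays it.
On the remaining 2×2 (M, D vs C1, C2):
Let Player 1 play M with probability p. Expected payoff against C1: 6p + (-3)(1−p) = 9p − 3; against C2: (-6)p + (-2)(1−p) = −4p − 2.
Setting these equal: 9p − 3 = −4p − 2 ⇒ 13p = 1 ⇒ p = 1/13, and the value is (9)·(1/13) − 3 = -30/13.
For Player 2: with q = P(C1), equating M's and D's payoffs gives 12q − 6 = −q − 2 ⇒ q = 4/13.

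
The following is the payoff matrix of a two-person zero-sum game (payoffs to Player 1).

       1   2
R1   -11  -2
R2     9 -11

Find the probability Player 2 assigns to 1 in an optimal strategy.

9/29

Row minima: R1 → -11, R2 → -11; maximin = -11.
Column maxima: 1 → 9, 2 → -2; minimax = -2.
-11 ≠ -2, so there is no saddle point; optimal play is mixed.
Let Player 1 play R1 with probability p. Expected payoff against 1: (-11)p + 9(1−p) = −20p + 9; against 2: (-2)p + (-11)(1−p) = 9p − 11.
Setting these equal: −20p + 9 = 9p − 11 ⇒ −29p = -20 ⇒ p = 20/29, and the value is (-20)·(20/29) + 9 = -139/29.
For Player 2: with q = P(1), equating R1's and R2's payoffs gives −9q − 2 = 20q − 11 ⇒ q = 9/29.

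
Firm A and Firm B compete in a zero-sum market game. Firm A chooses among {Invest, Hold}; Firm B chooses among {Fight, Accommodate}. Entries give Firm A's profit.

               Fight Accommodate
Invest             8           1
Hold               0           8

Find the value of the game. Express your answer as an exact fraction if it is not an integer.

Row minima: Invest → 1, Hold → 0; maximin = 1.
Column maxima: Fight → 8, Accommodate → 8; minimax = 8.
1 ≠ 8, so there is no saddle point; optimal play is mixed.
Let Firm A play Invest with probability p. Expected payoff against Fight: 8p + 0(1−p) = 8p; against Accommodate: 1p + 8(1−p) = −7p + 8.
Setting these equal: 8p = −7p + 8 ⇒ 15p = 8 ⇒ p = 8/15, and the value is (8)·(8/15) = 64/15.
For Firm B: with q = P(Fight), equating Invest's and Hold's payoffs gives 7q + 1 = −8q + 8 ⇒ q = 7/15.

64/15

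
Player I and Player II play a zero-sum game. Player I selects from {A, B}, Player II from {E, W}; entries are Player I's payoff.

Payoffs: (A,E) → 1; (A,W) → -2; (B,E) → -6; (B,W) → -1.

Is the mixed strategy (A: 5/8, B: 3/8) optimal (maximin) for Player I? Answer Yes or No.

Yes

Against E this mix gives (5/8)·1 + (3/8)·(-6) = -13/8.
Against W this mix gives (5/8)·(-2) + (3/8)·(-1) = -13/8.
All of Player II's active replies (E, W) yield -13/8, and no column does worse for Player I. The mix makes Player II indifferent and guarantees -13/8, so it is optimal.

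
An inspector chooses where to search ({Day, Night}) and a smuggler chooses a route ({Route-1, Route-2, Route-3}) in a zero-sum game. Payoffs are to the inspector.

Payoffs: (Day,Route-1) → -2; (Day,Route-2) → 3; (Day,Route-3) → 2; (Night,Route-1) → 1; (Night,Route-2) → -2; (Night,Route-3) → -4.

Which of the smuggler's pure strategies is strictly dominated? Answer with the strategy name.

Route-2

Route-3 holds the inspector's payoff strictly below Route-2 in every row: 2 < 3, -4 < -2.
So Route-2 is strictly dominated for the smuggler.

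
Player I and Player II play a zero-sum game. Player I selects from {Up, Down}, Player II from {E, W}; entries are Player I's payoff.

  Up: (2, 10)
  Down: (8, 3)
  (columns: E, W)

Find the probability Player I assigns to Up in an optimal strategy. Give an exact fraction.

5/13

Row minima: Up → 2, Down → 3; maximin = 3.
Column maxima: E → 8, W → 10; minimax = 8.
3 ≠ 8, so there is no saddle point; optimal play is mixed.
Let Player I play Up with probability p. Expected payoff against E: 2p + 8(1−p) = −6p + 8; against W: 10p + 3(1−p) = 7p + 3.
Setting these equal: −6p + 8 = 7p + 3 ⇒ −13p = -5 ⇒ p = 5/13, and the value is (-6)·(5/13) + 8 = 74/13.
For Player II: with q = P(E), equating Up's and Down's payoffs gives −8q + 10 = 5q + 3 ⇒ q = 7/13.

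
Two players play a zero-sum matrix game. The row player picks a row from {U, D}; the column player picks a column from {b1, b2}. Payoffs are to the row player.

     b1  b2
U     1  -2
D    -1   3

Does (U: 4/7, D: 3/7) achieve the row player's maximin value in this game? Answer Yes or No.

Yes

Against b1 this mix gives (4/7)·1 + (3/7)·(-1) = 1/7.
Against b2 this mix gives (4/7)·(-2) + (3/7)·3 = 1/7.
All of the column player's active replies (b1, b2) yield 1/7, and no column does worse for the row player. The mix makes the column player indifferent and guarantees 1/7, so it is optimal.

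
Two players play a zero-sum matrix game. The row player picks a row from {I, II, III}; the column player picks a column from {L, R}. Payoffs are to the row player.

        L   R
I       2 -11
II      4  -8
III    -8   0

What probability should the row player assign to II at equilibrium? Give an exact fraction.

2/5

Row minima: I → -11, II → -8, III → -8; maximin = -8.
Column maxima: L → 4, R → 0; minimax = 0.
-8 ≠ 0, so there is no saddle point; optimal play is mixed.
I is strictly dominated by II, so the row player never plays it.
On the remaining 2×2 (II, III vs L, R):
Let the row player play II with probability p. Expected payoff against L: 4p + (-8)(1−p) = 12p − 8; against R: (-8)p + 0(1−p) = −8p.
Setting these equal: 12p − 8 = −8p ⇒ 20p = 8 ⇒ p = 2/5, and the value is (12)·(2/5) − 8 = -16/5.
For the column player: with q = P(L), equating II's and III's payoffs gives 12q − 8 = −8q ⇒ q = 2/5.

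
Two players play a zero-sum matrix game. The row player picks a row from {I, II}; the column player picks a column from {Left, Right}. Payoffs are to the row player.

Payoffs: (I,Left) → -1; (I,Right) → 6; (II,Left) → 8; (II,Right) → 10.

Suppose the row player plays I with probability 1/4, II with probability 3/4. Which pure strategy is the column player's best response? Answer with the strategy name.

Left

If the column player plays Left, the row player's expected payoff is (1/4)·(-1) + (3/4)·8 = 23/4.
If the column player plays Right, the row player's expected payoff is (1/4)·6 + (3/4)·10 = 9.
The column player minimizes the row player's payoff; the smallest is 23/4, so the best response is Left.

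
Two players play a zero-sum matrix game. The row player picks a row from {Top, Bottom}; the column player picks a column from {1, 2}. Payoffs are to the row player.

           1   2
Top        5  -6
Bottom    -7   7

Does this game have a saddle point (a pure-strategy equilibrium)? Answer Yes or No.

No

Row minima: Top → -6, Bottom → -7; maximin = -6.
Column maxima: 1 → 5, 2 → 7; minimax = 5.
-6 ≠ 5, so no pure-strategy equilibrium exists.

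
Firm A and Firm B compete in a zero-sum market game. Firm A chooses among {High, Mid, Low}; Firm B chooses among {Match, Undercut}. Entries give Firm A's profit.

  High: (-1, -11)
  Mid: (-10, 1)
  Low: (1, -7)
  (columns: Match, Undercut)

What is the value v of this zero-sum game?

Row minima: High → -11, Mid → -10, Low → -7; maximin = -7.
Column maxima: Match → 1, Undercut → 1; minimax = 1.
-7 ≠ 1, so there is no saddle point; optimal play is mixed.
High is strictly dominated by Low, so Firm A never plays it.
On the remaining 2×2 (Mid, Low vs Match, Undercut):
Let Firm A play Mid with probability p. Expected payoff against Match: (-10)p + 1(1−p) = −11p + 1; against Undercut: 1p + (-7)(1−p) = 8p − 7.
Setting these equal: −11p + 1 = 8p − 7 ⇒ −19p = -8 ⇒ p = 8/19, and the value is (-11)·(8/19) + 1 = -69/19.
For Firm B: with q = P(Match), equating Mid's and Low's payoffs gives −11q + 1 = 8q − 7 ⇒ q = 8/19.

-69/19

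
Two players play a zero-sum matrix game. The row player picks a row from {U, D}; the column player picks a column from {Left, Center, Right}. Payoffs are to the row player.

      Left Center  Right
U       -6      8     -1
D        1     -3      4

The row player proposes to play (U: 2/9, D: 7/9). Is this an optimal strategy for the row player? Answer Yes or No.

Yes

Against Left this mix gives (2/9)·(-6) + (7/9)·1 = -5/9.
Against Center this mix gives (2/9)·8 + (7/9)·(-3) = -5/9.
Against Right this mix gives (2/9)·(-1) + (7/9)·4 = 26/9.
All of the column player's active replies (Left, Center) yield -5/9, and no column does worse for the row player. The mix makes the column player indifferent and guarantees -5/9, so it is optimal.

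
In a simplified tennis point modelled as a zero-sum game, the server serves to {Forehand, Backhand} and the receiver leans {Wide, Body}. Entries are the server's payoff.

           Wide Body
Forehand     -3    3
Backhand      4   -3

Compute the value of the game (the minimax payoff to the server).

3/13

Row minima: Forehand → -3, Backhand → -3; maximin = -3.
Column maxima: Wide → 4, Body → 3; minimax = 3.
-3 ≠ 3, so there is no saddle point; optimal play is mixed.
Let the server play Forehand with probability p. Expected payoff against Wide: (-3)p + 4(1−p) = −7p + 4; against Body: 3p + (-3)(1−p) = 6p − 3.
Setting these equal: −7p + 4 = 6p − 3 ⇒ −13p = -7 ⇒ p = 7/13, and the value is (-7)·(7/13) + 4 = 3/13.
For the receiver: with q = P(Wide), equating Forehand's and Backhand's payoffs gives −6q + 3 = 7q − 3 ⇒ q = 6/13.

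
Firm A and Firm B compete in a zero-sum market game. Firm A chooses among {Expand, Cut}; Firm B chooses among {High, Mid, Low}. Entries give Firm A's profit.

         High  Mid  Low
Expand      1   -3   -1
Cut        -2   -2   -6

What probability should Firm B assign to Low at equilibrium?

1/6

Row minima: Expand → -3, Cut → -6; maximin = -3.
Column maxima: High → 1, Mid → -2, Low → -1; minimax = -2.
-3 ≠ -2, so there is no saddle point; optimal play is mixed.
High is strictly dominated by Low (it gives Firm A strictly more in every row), so Firm B never plays it.
On the remaining 2×2 (Expand, Cut vs Mid, Low):
Let Firm A play Expand with probability p. Expected payoff against Mid: (-3)p + (-2)(1−p) = −p − 2; against Low: (-1)p + (-6)(1−p) = 5p − 6.
Setting these equal: −p − 2 = 5p − 6 ⇒ −6p = -4 ⇒ p = 2/3, and the value is (-1)·(2/3) − 2 = -8/3.
For Firm B: with q = P(Mid), equating Expand's and Cut's payoffs gives −2q − 1 = 4q − 6 ⇒ q = 5/6.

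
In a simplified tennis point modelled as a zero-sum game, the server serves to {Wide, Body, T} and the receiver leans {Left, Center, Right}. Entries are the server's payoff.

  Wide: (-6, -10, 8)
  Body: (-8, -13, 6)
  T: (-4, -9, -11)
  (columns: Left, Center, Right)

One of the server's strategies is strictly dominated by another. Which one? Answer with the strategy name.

Body

Wide gives a strictly higher payoff than Body against every column: -6 > -8, -10 > -13, 8 > 6.
So Body is strictly dominated and the server never plays it.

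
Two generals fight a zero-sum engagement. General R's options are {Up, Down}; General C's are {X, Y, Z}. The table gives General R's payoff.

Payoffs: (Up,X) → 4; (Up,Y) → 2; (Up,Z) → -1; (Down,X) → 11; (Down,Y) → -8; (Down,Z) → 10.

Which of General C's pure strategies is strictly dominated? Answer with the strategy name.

X

Y holds General R's payoff strictly below X in every row: 2 < 4, -8 < 11.
So X is strictly dominated for General C.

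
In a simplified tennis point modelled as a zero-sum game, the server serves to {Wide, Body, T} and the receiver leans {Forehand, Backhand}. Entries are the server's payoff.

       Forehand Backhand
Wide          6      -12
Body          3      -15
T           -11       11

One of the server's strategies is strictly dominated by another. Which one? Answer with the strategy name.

Body

Wide gives a strictly higher payoff than Body against every column: 6 > 3, -12 > -15.
So Body is strictly dominated and the server never plays it.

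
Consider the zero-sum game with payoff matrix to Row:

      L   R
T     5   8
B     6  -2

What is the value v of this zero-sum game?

Row minima: T → 5, B → -2; maximin = 5.
Column maxima: L → 6, R → 8; minimax = 6.
5 ≠ 6, so there is no saddle point; optimal play is mixed.
Let Row play T with probability p. Expected payoff against L: 5p + 6(1−p) = −p + 6; against R: 8p + (-2)(1−p) = 10p − 2.
Setting these equal: −p + 6 = 10p − 2 ⇒ −11p = -8 ⇒ p = 8/11, and the value is (-1)·(8/11) + 6 = 58/11.
For Column: with q = P(L), equating T's and B's payoffs gives −3q + 8 = 8q − 2 ⇒ q = 10/11.

58/11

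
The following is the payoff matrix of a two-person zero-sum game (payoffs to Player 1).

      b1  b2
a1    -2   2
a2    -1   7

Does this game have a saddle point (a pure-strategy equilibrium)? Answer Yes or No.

Yes

Row minima: a1 → -2, a2 → -1; maximin = -1.
Column maxima: b1 → -1, b2 → 7; minimax = -1.
maximin = minimax = -1, so a saddle point exists.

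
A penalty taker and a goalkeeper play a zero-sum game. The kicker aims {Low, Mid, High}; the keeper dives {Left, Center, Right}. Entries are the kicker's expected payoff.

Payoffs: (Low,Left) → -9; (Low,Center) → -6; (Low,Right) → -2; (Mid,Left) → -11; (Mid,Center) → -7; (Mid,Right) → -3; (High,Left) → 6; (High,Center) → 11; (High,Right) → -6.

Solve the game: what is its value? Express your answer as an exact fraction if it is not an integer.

-66/19

Row minima: Low → -9, Mid → -11, High → -6; maximin = -6.
Column maxima: Left → 6, Center → 11, Right → -2; minimax = -2.
-6 ≠ -2, so there is no saddle point; optimal play is mixed.
Mid is strictly dominated by Low, so the kicker never plays it.
Center is strictly dominated by Left (it gives the kicker strictly more in every row), so the keeper never plays it.
On the remaining 2×2 (Low, High vs Left, Right):
Let the kicker play Low with probability p. Expected payoff against Left: (-9)p + 6(1−p) = −15p + 6; against Right: (-2)p + (-6)(1−p) = 4p − 6.
Setting these equal: −15p + 6 = 4p − 6 ⇒ −19p = -12 ⇒ p = 12/19, and the value is (-15)·(12/19) + 6 = -66/19.
For the keeper: with q = P(Left), equating Low's and High's payoffs gives −7q − 2 = 12q − 6 ⇒ q = 4/19.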